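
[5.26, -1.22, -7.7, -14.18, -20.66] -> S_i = 5.26 + -6.48*i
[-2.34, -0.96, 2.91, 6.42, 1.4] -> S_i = Random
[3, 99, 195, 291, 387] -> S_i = 3 + 96*i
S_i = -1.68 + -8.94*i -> [-1.68, -10.62, -19.56, -28.5, -37.44]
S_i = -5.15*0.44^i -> [-5.15, -2.27, -1.0, -0.44, -0.19]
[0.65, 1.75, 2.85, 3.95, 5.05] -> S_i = 0.65 + 1.10*i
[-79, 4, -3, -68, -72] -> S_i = Random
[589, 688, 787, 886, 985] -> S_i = 589 + 99*i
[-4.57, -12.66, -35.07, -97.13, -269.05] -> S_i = -4.57*2.77^i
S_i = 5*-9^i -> [5, -45, 405, -3645, 32805]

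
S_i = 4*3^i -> [4, 12, 36, 108, 324]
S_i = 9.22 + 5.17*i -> [9.22, 14.39, 19.56, 24.73, 29.9]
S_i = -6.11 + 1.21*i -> [-6.11, -4.9, -3.69, -2.48, -1.27]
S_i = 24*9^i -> [24, 216, 1944, 17496, 157464]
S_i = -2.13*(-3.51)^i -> [-2.13, 7.48, -26.24, 92.11, -323.3]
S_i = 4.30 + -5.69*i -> [4.3, -1.39, -7.08, -12.77, -18.46]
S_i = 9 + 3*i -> [9, 12, 15, 18, 21]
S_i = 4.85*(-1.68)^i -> [4.85, -8.15, 13.69, -23.0, 38.63]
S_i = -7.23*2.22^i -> [-7.23, -16.05, -35.63, -79.1, -175.61]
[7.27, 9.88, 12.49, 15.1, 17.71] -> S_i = 7.27 + 2.61*i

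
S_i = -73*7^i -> [-73, -511, -3577, -25039, -175273]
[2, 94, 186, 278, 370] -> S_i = 2 + 92*i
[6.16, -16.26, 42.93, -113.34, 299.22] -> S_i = 6.16*(-2.64)^i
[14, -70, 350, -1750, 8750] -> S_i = 14*-5^i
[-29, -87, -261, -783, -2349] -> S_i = -29*3^i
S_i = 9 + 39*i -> [9, 48, 87, 126, 165]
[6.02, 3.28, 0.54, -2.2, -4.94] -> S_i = 6.02 + -2.74*i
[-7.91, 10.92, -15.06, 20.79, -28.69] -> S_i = -7.91*(-1.38)^i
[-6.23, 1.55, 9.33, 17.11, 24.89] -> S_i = -6.23 + 7.78*i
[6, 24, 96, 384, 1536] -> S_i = 6*4^i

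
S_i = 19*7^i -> [19, 133, 931, 6517, 45619]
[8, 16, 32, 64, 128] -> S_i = 8*2^i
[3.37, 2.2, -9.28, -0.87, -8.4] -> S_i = Random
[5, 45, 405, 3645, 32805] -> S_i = 5*9^i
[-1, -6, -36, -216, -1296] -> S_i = -1*6^i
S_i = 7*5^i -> [7, 35, 175, 875, 4375]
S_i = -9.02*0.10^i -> [-9.02, -0.9, -0.09, -0.01, -0.0]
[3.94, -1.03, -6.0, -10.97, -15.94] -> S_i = 3.94 + -4.97*i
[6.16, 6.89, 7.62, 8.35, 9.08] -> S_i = 6.16 + 0.73*i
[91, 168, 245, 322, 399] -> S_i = 91 + 77*i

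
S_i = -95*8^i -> [-95, -760, -6080, -48640, -389120]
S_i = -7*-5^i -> [-7, 35, -175, 875, -4375]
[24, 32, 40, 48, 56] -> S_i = 24 + 8*i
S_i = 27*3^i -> [27, 81, 243, 729, 2187]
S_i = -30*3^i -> [-30, -90, -270, -810, -2430]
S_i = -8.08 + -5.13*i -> [-8.08, -13.21, -18.34, -23.47, -28.6]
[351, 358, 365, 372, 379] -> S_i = 351 + 7*i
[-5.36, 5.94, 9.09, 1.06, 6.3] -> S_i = Random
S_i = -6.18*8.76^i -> [-6.18, -54.14, -474.24, -4154.33, -36391.91]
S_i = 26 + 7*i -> [26, 33, 40, 47, 54]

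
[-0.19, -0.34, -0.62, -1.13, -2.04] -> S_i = -0.19*1.81^i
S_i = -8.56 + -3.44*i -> [-8.56, -12.0, -15.44, -18.88, -22.32]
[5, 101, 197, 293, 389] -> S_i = 5 + 96*i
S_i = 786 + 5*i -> [786, 791, 796, 801, 806]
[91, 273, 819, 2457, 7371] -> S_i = 91*3^i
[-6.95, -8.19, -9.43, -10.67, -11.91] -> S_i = -6.95 + -1.24*i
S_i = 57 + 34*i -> [57, 91, 125, 159, 193]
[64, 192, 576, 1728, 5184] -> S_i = 64*3^i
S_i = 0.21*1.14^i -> [0.21, 0.24, 0.27, 0.31, 0.35]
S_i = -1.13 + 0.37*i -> [-1.13, -0.76, -0.39, -0.02, 0.35]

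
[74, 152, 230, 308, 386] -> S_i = 74 + 78*i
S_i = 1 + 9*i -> [1, 10, 19, 28, 37]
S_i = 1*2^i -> [1, 2, 4, 8, 16]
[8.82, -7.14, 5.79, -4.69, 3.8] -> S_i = 8.82*(-0.81)^i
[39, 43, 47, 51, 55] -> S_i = 39 + 4*i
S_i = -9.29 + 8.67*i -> [-9.29, -0.62, 8.05, 16.72, 25.39]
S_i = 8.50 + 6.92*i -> [8.5, 15.42, 22.34, 29.26, 36.18]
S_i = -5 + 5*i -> [-5, 0, 5, 10, 15]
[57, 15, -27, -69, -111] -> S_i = 57 + -42*i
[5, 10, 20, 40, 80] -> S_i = 5*2^i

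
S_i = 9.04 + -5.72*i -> [9.04, 3.32, -2.4, -8.12, -13.84]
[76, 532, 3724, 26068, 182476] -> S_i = 76*7^i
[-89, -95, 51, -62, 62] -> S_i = Random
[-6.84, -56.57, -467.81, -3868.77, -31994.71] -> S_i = -6.84*8.27^i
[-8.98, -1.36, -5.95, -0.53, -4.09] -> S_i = Random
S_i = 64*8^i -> [64, 512, 4096, 32768, 262144]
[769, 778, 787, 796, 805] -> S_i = 769 + 9*i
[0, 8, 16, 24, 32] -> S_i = 0 + 8*i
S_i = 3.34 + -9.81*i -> [3.34, -6.47, -16.28, -26.09, -35.9]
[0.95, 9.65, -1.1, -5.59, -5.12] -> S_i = Random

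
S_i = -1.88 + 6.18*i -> [-1.88, 4.3, 10.48, 16.66, 22.84]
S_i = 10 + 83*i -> [10, 93, 176, 259, 342]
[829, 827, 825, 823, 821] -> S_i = 829 + -2*i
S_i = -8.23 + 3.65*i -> [-8.23, -4.58, -0.93, 2.72, 6.37]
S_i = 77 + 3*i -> [77, 80, 83, 86, 89]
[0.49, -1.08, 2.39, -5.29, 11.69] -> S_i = 0.49*(-2.21)^i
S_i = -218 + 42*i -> [-218, -176, -134, -92, -50]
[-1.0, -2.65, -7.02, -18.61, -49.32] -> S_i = -1.00*2.65^i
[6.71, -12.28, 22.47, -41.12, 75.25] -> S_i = 6.71*(-1.83)^i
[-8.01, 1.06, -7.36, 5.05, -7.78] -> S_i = Random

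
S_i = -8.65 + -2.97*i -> [-8.65, -11.62, -14.59, -17.56, -20.53]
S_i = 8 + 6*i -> [8, 14, 20, 26, 32]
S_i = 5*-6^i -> [5, -30, 180, -1080, 6480]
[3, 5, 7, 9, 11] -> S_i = 3 + 2*i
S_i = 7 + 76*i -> [7, 83, 159, 235, 311]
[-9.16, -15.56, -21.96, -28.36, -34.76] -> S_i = -9.16 + -6.40*i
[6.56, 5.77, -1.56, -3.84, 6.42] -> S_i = Random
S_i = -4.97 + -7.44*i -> [-4.97, -12.41, -19.85, -27.29, -34.73]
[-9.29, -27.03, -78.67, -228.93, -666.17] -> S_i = -9.29*2.91^i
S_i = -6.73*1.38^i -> [-6.73, -9.29, -12.82, -17.69, -24.41]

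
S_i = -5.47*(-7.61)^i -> [-5.47, 41.63, -316.78, 2410.69, -18345.35]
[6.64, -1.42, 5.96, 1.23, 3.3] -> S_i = Random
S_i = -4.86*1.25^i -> [-4.86, -6.08, -7.59, -9.49, -11.87]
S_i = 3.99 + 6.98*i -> [3.99, 10.97, 17.95, 24.93, 31.91]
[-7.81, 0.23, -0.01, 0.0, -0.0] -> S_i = -7.81*(-0.03)^i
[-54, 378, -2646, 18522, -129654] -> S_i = -54*-7^i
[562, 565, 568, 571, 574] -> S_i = 562 + 3*i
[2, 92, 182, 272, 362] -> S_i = 2 + 90*i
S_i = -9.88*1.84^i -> [-9.88, -18.18, -33.45, -61.55, -113.25]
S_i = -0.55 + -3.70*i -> [-0.55, -4.25, -7.95, -11.65, -15.35]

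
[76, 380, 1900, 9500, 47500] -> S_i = 76*5^i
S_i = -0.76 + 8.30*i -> [-0.76, 7.54, 15.84, 24.14, 32.44]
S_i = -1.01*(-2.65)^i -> [-1.01, 2.68, -7.09, 18.8, -49.81]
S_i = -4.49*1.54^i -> [-4.49, -6.91, -10.65, -16.4, -25.25]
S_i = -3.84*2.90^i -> [-3.84, -11.14, -32.29, -93.65, -271.6]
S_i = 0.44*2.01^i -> [0.44, 0.88, 1.78, 3.57, 7.18]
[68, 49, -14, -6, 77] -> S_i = Random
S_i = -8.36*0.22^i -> [-8.36, -1.84, -0.4, -0.09, -0.02]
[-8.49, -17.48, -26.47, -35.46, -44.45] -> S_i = -8.49 + -8.99*i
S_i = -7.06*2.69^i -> [-7.06, -18.99, -51.09, -137.42, -369.67]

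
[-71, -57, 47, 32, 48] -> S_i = Random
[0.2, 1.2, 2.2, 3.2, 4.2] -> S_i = 0.20 + 1.00*i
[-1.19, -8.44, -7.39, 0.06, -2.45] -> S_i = Random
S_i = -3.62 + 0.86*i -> [-3.62, -2.76, -1.9, -1.04, -0.18]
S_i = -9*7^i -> [-9, -63, -441, -3087, -21609]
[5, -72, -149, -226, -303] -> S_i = 5 + -77*i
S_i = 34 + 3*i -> [34, 37, 40, 43, 46]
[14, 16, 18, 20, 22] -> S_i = 14 + 2*i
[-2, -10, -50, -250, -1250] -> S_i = -2*5^i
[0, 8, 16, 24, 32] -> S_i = 0 + 8*i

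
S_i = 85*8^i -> [85, 680, 5440, 43520, 348160]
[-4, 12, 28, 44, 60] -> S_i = -4 + 16*i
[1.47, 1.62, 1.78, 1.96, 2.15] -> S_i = 1.47*1.10^i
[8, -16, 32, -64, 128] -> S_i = 8*-2^i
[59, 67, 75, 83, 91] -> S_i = 59 + 8*i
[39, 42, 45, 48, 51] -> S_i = 39 + 3*i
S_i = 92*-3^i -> [92, -276, 828, -2484, 7452]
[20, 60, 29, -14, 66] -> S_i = Random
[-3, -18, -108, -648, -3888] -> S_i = -3*6^i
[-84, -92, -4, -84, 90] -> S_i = Random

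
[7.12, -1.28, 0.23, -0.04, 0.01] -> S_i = 7.12*(-0.18)^i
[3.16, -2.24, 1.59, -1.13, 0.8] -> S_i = 3.16*(-0.71)^i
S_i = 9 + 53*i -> [9, 62, 115, 168, 221]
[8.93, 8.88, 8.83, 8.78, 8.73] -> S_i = 8.93 + -0.05*i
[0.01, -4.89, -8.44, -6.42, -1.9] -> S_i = Random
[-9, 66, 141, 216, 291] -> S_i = -9 + 75*i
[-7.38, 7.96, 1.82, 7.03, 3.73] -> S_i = Random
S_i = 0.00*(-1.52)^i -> [0.0, -0.0, 0.0, -0.0, 0.0]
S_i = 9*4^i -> [9, 36, 144, 576, 2304]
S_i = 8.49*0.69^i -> [8.49, 5.86, 4.04, 2.79, 1.92]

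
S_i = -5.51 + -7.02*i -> [-5.51, -12.53, -19.55, -26.57, -33.59]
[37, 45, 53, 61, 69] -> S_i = 37 + 8*i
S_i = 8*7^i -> [8, 56, 392, 2744, 19208]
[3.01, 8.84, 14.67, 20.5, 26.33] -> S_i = 3.01 + 5.83*i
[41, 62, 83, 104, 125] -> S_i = 41 + 21*i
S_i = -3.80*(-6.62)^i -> [-3.8, 25.16, -166.53, 1102.45, -7298.2]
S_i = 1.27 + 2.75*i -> [1.27, 4.02, 6.77, 9.52, 12.27]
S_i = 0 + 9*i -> [0, 9, 18, 27, 36]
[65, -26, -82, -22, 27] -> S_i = Random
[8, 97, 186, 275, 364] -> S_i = 8 + 89*i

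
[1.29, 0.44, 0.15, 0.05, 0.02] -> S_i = 1.29*0.34^i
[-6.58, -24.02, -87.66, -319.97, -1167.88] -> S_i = -6.58*3.65^i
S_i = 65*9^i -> [65, 585, 5265, 47385, 426465]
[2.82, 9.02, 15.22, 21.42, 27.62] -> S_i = 2.82 + 6.20*i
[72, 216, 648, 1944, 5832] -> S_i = 72*3^i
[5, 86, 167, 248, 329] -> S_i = 5 + 81*i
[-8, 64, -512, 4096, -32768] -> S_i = -8*-8^i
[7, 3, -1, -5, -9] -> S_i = 7 + -4*i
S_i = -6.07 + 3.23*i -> [-6.07, -2.84, 0.39, 3.62, 6.85]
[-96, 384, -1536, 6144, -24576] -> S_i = -96*-4^i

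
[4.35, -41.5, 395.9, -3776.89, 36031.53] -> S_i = 4.35*(-9.54)^i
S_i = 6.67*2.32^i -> [6.67, 15.47, 35.9, 83.29, 193.23]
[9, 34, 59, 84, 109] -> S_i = 9 + 25*i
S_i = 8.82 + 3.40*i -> [8.82, 12.22, 15.62, 19.02, 22.42]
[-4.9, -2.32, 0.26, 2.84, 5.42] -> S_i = -4.90 + 2.58*i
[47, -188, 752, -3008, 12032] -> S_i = 47*-4^i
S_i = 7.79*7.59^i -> [7.79, 59.13, 448.77, 3406.14, 25852.62]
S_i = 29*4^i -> [29, 116, 464, 1856, 7424]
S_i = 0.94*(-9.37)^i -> [0.94, -8.81, 82.53, -773.3, 7245.8]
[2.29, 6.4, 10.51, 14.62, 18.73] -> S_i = 2.29 + 4.11*i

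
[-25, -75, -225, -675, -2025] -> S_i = -25*3^i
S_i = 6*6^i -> [6, 36, 216, 1296, 7776]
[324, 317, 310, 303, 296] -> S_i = 324 + -7*i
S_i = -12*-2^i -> [-12, 24, -48, 96, -192]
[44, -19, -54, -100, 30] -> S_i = Random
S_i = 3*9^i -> [3, 27, 243, 2187, 19683]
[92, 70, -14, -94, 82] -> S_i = Random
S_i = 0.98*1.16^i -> [0.98, 1.14, 1.32, 1.53, 1.77]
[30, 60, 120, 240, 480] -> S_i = 30*2^i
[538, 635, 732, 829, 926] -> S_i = 538 + 97*i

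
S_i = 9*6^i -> [9, 54, 324, 1944, 11664]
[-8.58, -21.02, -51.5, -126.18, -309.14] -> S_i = -8.58*2.45^i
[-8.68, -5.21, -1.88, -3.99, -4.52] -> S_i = Random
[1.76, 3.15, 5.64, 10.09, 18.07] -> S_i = 1.76*1.79^i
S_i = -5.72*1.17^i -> [-5.72, -6.69, -7.83, -9.16, -10.72]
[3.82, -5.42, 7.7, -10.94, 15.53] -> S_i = 3.82*(-1.42)^i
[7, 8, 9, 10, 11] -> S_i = 7 + 1*i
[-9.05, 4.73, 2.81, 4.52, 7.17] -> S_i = Random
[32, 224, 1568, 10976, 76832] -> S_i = 32*7^i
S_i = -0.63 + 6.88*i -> [-0.63, 6.25, 13.13, 20.01, 26.89]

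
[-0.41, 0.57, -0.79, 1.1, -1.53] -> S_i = -0.41*(-1.39)^i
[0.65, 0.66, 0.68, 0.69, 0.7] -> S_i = 0.65*1.02^i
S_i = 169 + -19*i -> [169, 150, 131, 112, 93]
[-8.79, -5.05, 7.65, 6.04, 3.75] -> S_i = Random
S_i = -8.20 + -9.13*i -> [-8.2, -17.33, -26.46, -35.59, -44.72]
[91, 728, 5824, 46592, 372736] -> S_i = 91*8^i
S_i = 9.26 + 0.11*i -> [9.26, 9.37, 9.48, 9.59, 9.7]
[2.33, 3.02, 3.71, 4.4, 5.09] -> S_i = 2.33 + 0.69*i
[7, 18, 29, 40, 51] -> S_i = 7 + 11*i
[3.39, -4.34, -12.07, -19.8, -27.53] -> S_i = 3.39 + -7.73*i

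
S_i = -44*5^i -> [-44, -220, -1100, -5500, -27500]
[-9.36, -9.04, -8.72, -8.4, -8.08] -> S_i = -9.36 + 0.32*i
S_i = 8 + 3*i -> [8, 11, 14, 17, 20]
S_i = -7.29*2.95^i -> [-7.29, -21.51, -63.44, -187.15, -552.1]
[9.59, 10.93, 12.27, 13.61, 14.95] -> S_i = 9.59 + 1.34*i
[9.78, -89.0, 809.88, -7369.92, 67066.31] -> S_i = 9.78*(-9.10)^i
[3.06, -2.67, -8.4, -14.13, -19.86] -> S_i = 3.06 + -5.73*i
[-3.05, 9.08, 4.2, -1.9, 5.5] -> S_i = Random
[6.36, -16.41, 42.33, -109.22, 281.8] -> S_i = 6.36*(-2.58)^i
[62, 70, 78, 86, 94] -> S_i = 62 + 8*i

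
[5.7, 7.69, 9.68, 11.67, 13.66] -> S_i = 5.70 + 1.99*i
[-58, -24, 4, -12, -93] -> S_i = Random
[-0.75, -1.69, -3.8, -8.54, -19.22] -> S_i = -0.75*2.25^i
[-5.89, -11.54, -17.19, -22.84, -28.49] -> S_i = -5.89 + -5.65*i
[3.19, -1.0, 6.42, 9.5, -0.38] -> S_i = Random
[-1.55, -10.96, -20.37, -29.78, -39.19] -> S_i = -1.55 + -9.41*i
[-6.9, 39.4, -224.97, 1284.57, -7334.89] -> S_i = -6.90*(-5.71)^i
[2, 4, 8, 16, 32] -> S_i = 2*2^i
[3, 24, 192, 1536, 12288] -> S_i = 3*8^i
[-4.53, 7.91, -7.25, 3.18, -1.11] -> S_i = Random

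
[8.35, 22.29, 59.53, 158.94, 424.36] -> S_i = 8.35*2.67^i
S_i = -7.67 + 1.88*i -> [-7.67, -5.79, -3.91, -2.03, -0.15]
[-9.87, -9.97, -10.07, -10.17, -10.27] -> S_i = -9.87*1.01^i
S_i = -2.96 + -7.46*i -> [-2.96, -10.42, -17.88, -25.34, -32.8]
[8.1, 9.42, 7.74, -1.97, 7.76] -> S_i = Random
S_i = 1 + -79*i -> [1, -78, -157, -236, -315]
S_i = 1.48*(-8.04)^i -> [1.48, -11.9, 95.67, -769.18, 6184.23]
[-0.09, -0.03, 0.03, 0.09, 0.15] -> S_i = -0.09 + 0.06*i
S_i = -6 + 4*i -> [-6, -2, 2, 6, 10]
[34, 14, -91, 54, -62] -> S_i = Random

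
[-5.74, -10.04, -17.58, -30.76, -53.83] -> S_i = -5.74*1.75^i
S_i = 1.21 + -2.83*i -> [1.21, -1.62, -4.45, -7.28, -10.11]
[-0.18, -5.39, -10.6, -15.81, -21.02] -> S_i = -0.18 + -5.21*i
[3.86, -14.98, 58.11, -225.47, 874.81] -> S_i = 3.86*(-3.88)^i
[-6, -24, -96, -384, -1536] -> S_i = -6*4^i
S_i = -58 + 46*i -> [-58, -12, 34, 80, 126]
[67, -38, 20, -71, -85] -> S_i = Random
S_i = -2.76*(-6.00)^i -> [-2.76, 16.56, -99.36, 596.16, -3576.96]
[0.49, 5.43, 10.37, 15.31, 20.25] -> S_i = 0.49 + 4.94*i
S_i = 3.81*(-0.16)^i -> [3.81, -0.61, 0.1, -0.02, 0.0]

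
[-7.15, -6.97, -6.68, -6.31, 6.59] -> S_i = Random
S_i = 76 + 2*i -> [76, 78, 80, 82, 84]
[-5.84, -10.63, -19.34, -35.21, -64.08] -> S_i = -5.84*1.82^i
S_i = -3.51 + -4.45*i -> [-3.51, -7.96, -12.41, -16.86, -21.31]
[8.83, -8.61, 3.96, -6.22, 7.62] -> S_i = Random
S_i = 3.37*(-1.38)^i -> [3.37, -4.65, 6.42, -8.86, 12.22]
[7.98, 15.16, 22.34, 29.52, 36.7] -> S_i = 7.98 + 7.18*i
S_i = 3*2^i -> [3, 6, 12, 24, 48]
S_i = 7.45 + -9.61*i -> [7.45, -2.16, -11.77, -21.38, -30.99]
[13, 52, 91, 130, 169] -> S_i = 13 + 39*i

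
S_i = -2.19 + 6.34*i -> [-2.19, 4.15, 10.49, 16.83, 23.17]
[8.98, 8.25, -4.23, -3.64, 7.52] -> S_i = Random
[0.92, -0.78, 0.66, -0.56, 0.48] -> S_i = 0.92*(-0.85)^i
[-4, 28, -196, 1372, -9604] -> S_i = -4*-7^i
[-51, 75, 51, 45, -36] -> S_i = Random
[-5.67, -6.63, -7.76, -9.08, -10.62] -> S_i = -5.67*1.17^i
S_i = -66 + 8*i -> [-66, -58, -50, -42, -34]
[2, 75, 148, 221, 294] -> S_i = 2 + 73*i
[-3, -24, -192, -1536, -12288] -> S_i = -3*8^i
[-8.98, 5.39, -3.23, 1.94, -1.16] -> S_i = -8.98*(-0.60)^i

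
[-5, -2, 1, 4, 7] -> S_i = -5 + 3*i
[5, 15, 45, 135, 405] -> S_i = 5*3^i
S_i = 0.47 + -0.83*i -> [0.47, -0.36, -1.19, -2.02, -2.85]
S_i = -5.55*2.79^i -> [-5.55, -15.48, -43.2, -120.53, -336.29]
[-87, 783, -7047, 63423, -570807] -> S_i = -87*-9^i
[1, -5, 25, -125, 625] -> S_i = 1*-5^i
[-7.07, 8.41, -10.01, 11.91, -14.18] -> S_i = -7.07*(-1.19)^i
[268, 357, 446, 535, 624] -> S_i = 268 + 89*i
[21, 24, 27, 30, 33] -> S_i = 21 + 3*i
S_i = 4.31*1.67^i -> [4.31, 7.2, 12.02, 20.07, 33.52]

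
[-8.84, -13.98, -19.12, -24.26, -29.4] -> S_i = -8.84 + -5.14*i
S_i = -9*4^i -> [-9, -36, -144, -576, -2304]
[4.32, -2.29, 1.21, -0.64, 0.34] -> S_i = 4.32*(-0.53)^i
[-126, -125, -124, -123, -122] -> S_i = -126 + 1*i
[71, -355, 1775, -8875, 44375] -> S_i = 71*-5^i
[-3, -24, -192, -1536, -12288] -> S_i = -3*8^i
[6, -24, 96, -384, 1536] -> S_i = 6*-4^i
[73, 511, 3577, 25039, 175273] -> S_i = 73*7^i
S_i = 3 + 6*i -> [3, 9, 15, 21, 27]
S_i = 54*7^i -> [54, 378, 2646, 18522, 129654]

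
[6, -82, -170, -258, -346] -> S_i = 6 + -88*i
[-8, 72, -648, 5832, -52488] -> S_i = -8*-9^i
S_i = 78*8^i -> [78, 624, 4992, 39936, 319488]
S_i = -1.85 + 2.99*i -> [-1.85, 1.14, 4.13, 7.12, 10.11]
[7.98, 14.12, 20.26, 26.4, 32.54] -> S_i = 7.98 + 6.14*i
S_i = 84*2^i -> [84, 168, 336, 672, 1344]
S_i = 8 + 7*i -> [8, 15, 22, 29, 36]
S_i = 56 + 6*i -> [56, 62, 68, 74, 80]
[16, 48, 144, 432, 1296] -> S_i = 16*3^i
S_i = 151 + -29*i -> [151, 122, 93, 64, 35]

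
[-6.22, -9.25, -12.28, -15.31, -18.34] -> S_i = -6.22 + -3.03*i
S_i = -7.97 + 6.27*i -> [-7.97, -1.7, 4.57, 10.84, 17.11]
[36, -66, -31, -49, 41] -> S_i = Random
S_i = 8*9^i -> [8, 72, 648, 5832, 52488]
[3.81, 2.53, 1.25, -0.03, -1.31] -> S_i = 3.81 + -1.28*i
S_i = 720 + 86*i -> [720, 806, 892, 978, 1064]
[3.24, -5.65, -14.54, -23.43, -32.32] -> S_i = 3.24 + -8.89*i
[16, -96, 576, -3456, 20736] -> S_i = 16*-6^i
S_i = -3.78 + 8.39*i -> [-3.78, 4.61, 13.0, 21.39, 29.78]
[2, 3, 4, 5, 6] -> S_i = 2 + 1*i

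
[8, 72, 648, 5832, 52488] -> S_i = 8*9^i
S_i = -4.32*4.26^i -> [-4.32, -18.4, -78.4, -333.97, -1422.73]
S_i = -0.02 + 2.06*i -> [-0.02, 2.04, 4.1, 6.16, 8.22]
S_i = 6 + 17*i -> [6, 23, 40, 57, 74]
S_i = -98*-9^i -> [-98, 882, -7938, 71442, -642978]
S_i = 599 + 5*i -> [599, 604, 609, 614, 619]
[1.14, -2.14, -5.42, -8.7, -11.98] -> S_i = 1.14 + -3.28*i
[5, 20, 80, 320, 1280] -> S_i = 5*4^i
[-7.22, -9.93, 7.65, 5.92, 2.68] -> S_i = Random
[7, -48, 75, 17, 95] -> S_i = Random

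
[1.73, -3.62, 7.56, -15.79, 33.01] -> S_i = 1.73*(-2.09)^i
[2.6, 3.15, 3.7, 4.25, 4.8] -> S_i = 2.60 + 0.55*i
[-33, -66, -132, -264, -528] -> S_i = -33*2^i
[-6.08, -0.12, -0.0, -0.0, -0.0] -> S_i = -6.08*0.02^i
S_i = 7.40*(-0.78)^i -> [7.4, -5.77, 4.5, -3.51, 2.74]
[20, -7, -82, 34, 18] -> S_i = Random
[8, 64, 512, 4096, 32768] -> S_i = 8*8^i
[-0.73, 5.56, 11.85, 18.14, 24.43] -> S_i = -0.73 + 6.29*i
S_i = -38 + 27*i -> [-38, -11, 16, 43, 70]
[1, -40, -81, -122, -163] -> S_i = 1 + -41*i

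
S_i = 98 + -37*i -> [98, 61, 24, -13, -50]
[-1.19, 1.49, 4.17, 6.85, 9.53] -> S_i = -1.19 + 2.68*i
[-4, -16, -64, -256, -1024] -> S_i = -4*4^i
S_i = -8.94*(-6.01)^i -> [-8.94, 53.73, -322.91, 1940.71, -11663.67]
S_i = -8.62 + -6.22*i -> [-8.62, -14.84, -21.06, -27.28, -33.5]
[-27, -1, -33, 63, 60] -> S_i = Random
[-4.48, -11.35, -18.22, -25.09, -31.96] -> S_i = -4.48 + -6.87*i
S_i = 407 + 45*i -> [407, 452, 497, 542, 587]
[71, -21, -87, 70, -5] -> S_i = Random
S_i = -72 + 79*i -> [-72, 7, 86, 165, 244]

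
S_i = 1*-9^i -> [1, -9, 81, -729, 6561]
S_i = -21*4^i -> [-21, -84, -336, -1344, -5376]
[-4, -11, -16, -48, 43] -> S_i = Random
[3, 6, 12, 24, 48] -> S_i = 3*2^i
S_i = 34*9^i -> [34, 306, 2754, 24786, 223074]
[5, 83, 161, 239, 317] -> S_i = 5 + 78*i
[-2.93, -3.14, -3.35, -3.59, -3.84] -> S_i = -2.93*1.07^i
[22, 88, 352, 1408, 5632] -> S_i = 22*4^i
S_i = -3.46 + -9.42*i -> [-3.46, -12.88, -22.3, -31.72, -41.14]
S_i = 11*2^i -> [11, 22, 44, 88, 176]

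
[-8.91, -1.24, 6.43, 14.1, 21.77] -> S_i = -8.91 + 7.67*i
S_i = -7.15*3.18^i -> [-7.15, -22.74, -72.3, -229.93, -731.16]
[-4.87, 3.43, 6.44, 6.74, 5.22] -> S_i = Random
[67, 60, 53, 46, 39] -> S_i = 67 + -7*i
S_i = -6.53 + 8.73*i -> [-6.53, 2.2, 10.93, 19.66, 28.39]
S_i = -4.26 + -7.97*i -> [-4.26, -12.23, -20.2, -28.17, -36.14]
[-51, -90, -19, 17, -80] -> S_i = Random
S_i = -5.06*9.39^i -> [-5.06, -47.51, -446.15, -4189.36, -39338.06]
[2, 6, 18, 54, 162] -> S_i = 2*3^i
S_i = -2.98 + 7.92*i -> [-2.98, 4.94, 12.86, 20.78, 28.7]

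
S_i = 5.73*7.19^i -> [5.73, 41.2, 296.22, 2129.81, 15313.35]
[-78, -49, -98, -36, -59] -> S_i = Random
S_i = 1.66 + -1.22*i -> [1.66, 0.44, -0.78, -2.0, -3.22]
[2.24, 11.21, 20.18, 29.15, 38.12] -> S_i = 2.24 + 8.97*i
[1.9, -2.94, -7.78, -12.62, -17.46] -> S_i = 1.90 + -4.84*i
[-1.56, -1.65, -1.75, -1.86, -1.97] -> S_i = -1.56*1.06^i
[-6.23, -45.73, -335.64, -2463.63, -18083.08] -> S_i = -6.23*7.34^i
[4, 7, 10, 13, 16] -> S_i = 4 + 3*i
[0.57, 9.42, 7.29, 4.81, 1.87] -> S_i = Random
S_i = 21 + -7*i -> [21, 14, 7, 0, -7]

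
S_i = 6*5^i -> [6, 30, 150, 750, 3750]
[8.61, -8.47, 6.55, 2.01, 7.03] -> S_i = Random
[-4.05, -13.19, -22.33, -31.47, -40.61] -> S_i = -4.05 + -9.14*i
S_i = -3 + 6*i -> [-3, 3, 9, 15, 21]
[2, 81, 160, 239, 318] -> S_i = 2 + 79*i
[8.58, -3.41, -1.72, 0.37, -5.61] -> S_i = Random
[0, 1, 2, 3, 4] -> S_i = 0 + 1*i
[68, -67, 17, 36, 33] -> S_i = Random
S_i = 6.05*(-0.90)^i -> [6.05, -5.44, 4.9, -4.41, 3.97]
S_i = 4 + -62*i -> [4, -58, -120, -182, -244]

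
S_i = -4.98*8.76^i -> [-4.98, -43.62, -382.15, -3347.66, -29325.52]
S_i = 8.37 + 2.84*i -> [8.37, 11.21, 14.05, 16.89, 19.73]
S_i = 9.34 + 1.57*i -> [9.34, 10.91, 12.48, 14.05, 15.62]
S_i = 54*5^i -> [54, 270, 1350, 6750, 33750]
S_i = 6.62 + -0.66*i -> [6.62, 5.96, 5.3, 4.64, 3.98]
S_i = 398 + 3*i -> [398, 401, 404, 407, 410]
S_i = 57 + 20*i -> [57, 77, 97, 117, 137]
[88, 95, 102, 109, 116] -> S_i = 88 + 7*i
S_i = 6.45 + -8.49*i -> [6.45, -2.04, -10.53, -19.02, -27.51]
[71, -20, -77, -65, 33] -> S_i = Random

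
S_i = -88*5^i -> [-88, -440, -2200, -11000, -55000]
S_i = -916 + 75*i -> [-916, -841, -766, -691, -616]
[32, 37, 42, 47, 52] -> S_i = 32 + 5*i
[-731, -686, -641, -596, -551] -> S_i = -731 + 45*i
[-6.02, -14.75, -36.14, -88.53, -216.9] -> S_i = -6.02*2.45^i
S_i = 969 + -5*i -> [969, 964, 959, 954, 949]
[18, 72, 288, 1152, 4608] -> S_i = 18*4^i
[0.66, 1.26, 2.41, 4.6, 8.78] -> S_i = 0.66*1.91^i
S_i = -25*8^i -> [-25, -200, -1600, -12800, -102400]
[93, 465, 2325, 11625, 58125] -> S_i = 93*5^i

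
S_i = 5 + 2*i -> [5, 7, 9, 11, 13]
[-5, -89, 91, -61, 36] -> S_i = Random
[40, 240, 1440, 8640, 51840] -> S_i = 40*6^i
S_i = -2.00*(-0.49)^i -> [-2.0, 0.98, -0.48, 0.24, -0.12]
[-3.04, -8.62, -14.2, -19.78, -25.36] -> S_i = -3.04 + -5.58*i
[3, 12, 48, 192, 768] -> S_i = 3*4^i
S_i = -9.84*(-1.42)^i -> [-9.84, 13.97, -19.84, 28.17, -40.01]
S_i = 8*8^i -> [8, 64, 512, 4096, 32768]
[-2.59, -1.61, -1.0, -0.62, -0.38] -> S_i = -2.59*0.62^i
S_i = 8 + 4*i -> [8, 12, 16, 20, 24]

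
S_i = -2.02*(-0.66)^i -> [-2.02, 1.33, -0.88, 0.58, -0.38]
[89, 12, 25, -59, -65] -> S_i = Random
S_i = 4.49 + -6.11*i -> [4.49, -1.62, -7.73, -13.84, -19.95]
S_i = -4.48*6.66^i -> [-4.48, -29.84, -198.71, -1323.43, -8814.04]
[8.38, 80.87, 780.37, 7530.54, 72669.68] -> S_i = 8.38*9.65^i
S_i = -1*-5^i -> [-1, 5, -25, 125, -625]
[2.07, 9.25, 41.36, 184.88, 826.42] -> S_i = 2.07*4.47^i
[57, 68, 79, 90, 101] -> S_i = 57 + 11*i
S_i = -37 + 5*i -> [-37, -32, -27, -22, -17]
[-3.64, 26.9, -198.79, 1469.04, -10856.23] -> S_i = -3.64*(-7.39)^i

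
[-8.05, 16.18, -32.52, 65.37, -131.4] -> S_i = -8.05*(-2.01)^i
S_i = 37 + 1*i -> [37, 38, 39, 40, 41]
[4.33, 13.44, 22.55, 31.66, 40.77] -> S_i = 4.33 + 9.11*i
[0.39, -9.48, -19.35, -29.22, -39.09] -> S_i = 0.39 + -9.87*i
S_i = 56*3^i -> [56, 168, 504, 1512, 4536]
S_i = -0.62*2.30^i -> [-0.62, -1.43, -3.28, -7.54, -17.35]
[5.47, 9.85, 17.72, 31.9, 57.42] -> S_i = 5.47*1.80^i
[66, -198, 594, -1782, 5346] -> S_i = 66*-3^i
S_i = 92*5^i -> [92, 460, 2300, 11500, 57500]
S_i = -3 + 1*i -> [-3, -2, -1, 0, 1]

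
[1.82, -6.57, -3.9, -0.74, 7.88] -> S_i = Random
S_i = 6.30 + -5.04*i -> [6.3, 1.26, -3.78, -8.82, -13.86]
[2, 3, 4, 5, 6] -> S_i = 2 + 1*i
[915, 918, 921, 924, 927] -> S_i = 915 + 3*i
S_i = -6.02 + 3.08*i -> [-6.02, -2.94, 0.14, 3.22, 6.3]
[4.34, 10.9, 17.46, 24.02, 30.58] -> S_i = 4.34 + 6.56*i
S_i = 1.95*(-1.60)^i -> [1.95, -3.12, 4.99, -7.99, 12.78]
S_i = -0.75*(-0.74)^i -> [-0.75, 0.55, -0.41, 0.3, -0.22]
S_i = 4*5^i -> [4, 20, 100, 500, 2500]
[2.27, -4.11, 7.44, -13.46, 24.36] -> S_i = 2.27*(-1.81)^i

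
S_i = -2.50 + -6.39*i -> [-2.5, -8.89, -15.28, -21.67, -28.06]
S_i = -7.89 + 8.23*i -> [-7.89, 0.34, 8.57, 16.8, 25.03]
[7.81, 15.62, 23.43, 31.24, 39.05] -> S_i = 7.81 + 7.81*i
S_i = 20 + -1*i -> [20, 19, 18, 17, 16]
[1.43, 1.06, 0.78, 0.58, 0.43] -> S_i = 1.43*0.74^i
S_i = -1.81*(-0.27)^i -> [-1.81, 0.49, -0.13, 0.04, -0.01]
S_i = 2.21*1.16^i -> [2.21, 2.56, 2.97, 3.45, 4.0]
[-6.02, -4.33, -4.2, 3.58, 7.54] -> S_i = Random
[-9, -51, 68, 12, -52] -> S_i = Random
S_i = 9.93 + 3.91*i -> [9.93, 13.84, 17.75, 21.66, 25.57]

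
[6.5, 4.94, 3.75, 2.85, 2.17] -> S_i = 6.50*0.76^i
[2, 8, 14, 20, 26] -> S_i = 2 + 6*i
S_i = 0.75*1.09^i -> [0.75, 0.82, 0.89, 0.97, 1.06]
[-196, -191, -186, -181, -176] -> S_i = -196 + 5*i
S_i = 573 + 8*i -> [573, 581, 589, 597, 605]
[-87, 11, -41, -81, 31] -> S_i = Random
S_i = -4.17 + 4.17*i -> [-4.17, 0.0, 4.17, 8.34, 12.51]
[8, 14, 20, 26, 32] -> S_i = 8 + 6*i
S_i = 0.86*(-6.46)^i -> [0.86, -5.56, 35.89, -231.84, 1497.71]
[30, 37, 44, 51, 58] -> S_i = 30 + 7*i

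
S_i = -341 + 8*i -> [-341, -333, -325, -317, -309]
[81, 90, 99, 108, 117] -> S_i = 81 + 9*i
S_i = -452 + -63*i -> [-452, -515, -578, -641, -704]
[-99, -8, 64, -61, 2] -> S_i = Random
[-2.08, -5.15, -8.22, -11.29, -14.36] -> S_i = -2.08 + -3.07*i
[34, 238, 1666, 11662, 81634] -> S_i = 34*7^i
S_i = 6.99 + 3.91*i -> [6.99, 10.9, 14.81, 18.72, 22.63]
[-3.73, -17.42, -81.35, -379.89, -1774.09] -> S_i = -3.73*4.67^i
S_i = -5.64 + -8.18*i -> [-5.64, -13.82, -22.0, -30.18, -38.36]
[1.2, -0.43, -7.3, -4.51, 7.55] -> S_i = Random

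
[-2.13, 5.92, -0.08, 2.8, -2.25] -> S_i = Random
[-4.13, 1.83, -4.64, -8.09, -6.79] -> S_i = Random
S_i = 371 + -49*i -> [371, 322, 273, 224, 175]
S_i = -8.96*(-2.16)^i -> [-8.96, 19.35, -41.8, 90.3, -195.04]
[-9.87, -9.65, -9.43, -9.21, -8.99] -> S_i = -9.87 + 0.22*i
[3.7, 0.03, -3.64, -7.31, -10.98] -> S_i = 3.70 + -3.67*i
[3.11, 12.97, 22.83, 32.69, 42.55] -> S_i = 3.11 + 9.86*i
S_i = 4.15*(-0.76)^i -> [4.15, -3.15, 2.4, -1.82, 1.38]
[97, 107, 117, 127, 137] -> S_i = 97 + 10*i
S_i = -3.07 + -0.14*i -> [-3.07, -3.21, -3.35, -3.49, -3.63]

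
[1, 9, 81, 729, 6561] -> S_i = 1*9^i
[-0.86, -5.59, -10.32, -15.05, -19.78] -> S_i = -0.86 + -4.73*i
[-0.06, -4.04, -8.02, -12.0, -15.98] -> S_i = -0.06 + -3.98*i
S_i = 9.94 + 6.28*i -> [9.94, 16.22, 22.5, 28.78, 35.06]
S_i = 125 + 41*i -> [125, 166, 207, 248, 289]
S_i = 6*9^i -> [6, 54, 486, 4374, 39366]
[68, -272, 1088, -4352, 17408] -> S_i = 68*-4^i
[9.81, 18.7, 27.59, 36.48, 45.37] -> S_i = 9.81 + 8.89*i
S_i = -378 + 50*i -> [-378, -328, -278, -228, -178]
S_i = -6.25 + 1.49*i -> [-6.25, -4.76, -3.27, -1.78, -0.29]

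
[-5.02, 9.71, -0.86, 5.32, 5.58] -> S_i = Random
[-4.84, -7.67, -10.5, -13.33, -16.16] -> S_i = -4.84 + -2.83*i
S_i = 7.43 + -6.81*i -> [7.43, 0.62, -6.19, -13.0, -19.81]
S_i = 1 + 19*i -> [1, 20, 39, 58, 77]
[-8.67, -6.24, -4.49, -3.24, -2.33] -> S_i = -8.67*0.72^i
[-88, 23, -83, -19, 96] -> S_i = Random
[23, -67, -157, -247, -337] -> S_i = 23 + -90*i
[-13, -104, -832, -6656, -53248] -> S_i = -13*8^i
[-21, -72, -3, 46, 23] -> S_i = Random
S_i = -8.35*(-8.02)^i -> [-8.35, 66.97, -537.08, 4307.34, -34544.9]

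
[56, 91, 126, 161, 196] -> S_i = 56 + 35*i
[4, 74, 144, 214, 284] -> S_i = 4 + 70*i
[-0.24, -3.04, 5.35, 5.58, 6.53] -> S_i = Random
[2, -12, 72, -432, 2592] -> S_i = 2*-6^i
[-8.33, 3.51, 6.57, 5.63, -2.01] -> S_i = Random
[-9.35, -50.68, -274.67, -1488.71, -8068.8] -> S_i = -9.35*5.42^i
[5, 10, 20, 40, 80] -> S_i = 5*2^i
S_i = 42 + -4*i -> [42, 38, 34, 30, 26]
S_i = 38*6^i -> [38, 228, 1368, 8208, 49248]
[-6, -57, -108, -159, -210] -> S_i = -6 + -51*i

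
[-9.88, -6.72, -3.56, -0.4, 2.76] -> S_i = -9.88 + 3.16*i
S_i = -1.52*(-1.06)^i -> [-1.52, 1.61, -1.71, 1.81, -1.92]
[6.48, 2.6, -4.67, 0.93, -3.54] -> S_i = Random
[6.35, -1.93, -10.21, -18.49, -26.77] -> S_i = 6.35 + -8.28*i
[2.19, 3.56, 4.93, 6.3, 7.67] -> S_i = 2.19 + 1.37*i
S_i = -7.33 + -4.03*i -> [-7.33, -11.36, -15.39, -19.42, -23.45]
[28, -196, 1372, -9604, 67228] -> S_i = 28*-7^i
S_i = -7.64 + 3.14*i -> [-7.64, -4.5, -1.36, 1.78, 4.92]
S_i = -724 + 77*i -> [-724, -647, -570, -493, -416]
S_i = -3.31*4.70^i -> [-3.31, -15.56, -73.12, -343.65, -1615.17]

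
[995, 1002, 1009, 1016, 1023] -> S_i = 995 + 7*i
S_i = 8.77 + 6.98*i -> [8.77, 15.75, 22.73, 29.71, 36.69]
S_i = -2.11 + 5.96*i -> [-2.11, 3.85, 9.81, 15.77, 21.73]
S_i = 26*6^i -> [26, 156, 936, 5616, 33696]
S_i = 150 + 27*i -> [150, 177, 204, 231, 258]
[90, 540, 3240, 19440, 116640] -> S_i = 90*6^i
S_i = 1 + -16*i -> [1, -15, -31, -47, -63]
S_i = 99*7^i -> [99, 693, 4851, 33957, 237699]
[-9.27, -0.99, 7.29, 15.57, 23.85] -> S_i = -9.27 + 8.28*i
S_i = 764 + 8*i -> [764, 772, 780, 788, 796]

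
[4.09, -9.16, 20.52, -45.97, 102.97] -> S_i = 4.09*(-2.24)^i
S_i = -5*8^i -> [-5, -40, -320, -2560, -20480]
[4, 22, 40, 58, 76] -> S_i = 4 + 18*i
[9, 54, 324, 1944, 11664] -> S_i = 9*6^i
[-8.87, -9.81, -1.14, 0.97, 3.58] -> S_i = Random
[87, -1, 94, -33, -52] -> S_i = Random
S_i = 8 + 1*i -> [8, 9, 10, 11, 12]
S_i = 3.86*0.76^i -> [3.86, 2.93, 2.23, 1.69, 1.29]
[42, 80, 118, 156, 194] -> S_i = 42 + 38*i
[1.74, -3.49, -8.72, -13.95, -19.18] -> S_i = 1.74 + -5.23*i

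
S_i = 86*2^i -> [86, 172, 344, 688, 1376]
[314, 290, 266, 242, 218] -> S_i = 314 + -24*i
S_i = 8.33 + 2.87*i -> [8.33, 11.2, 14.07, 16.94, 19.81]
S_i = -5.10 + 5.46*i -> [-5.1, 0.36, 5.82, 11.28, 16.74]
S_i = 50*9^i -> [50, 450, 4050, 36450, 328050]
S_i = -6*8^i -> [-6, -48, -384, -3072, -24576]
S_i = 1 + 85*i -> [1, 86, 171, 256, 341]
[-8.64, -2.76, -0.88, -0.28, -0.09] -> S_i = -8.64*0.32^i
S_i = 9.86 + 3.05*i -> [9.86, 12.91, 15.96, 19.01, 22.06]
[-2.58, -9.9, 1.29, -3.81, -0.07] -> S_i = Random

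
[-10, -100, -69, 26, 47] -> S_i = Random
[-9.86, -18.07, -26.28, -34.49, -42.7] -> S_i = -9.86 + -8.21*i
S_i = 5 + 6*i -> [5, 11, 17, 23, 29]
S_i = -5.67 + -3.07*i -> [-5.67, -8.74, -11.81, -14.88, -17.95]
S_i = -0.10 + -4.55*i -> [-0.1, -4.65, -9.2, -13.75, -18.3]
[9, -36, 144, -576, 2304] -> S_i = 9*-4^i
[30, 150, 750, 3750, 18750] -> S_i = 30*5^i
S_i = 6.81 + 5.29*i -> [6.81, 12.1, 17.39, 22.68, 27.97]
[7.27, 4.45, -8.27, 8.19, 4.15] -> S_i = Random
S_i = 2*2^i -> [2, 4, 8, 16, 32]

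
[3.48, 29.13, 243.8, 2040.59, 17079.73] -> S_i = 3.48*8.37^i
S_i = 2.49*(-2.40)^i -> [2.49, -5.98, 14.34, -34.42, 82.61]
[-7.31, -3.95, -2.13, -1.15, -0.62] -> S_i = -7.31*0.54^i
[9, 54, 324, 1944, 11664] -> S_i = 9*6^i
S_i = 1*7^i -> [1, 7, 49, 343, 2401]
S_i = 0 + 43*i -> [0, 43, 86, 129, 172]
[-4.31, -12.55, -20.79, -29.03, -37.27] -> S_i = -4.31 + -8.24*i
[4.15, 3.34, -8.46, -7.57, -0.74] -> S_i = Random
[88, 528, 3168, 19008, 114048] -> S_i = 88*6^i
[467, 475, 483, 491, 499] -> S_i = 467 + 8*i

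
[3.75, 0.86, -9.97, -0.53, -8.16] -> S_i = Random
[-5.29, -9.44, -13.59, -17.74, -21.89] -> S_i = -5.29 + -4.15*i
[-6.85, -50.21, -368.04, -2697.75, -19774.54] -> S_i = -6.85*7.33^i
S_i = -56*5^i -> [-56, -280, -1400, -7000, -35000]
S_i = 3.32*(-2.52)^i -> [3.32, -8.37, 21.08, -53.13, 133.89]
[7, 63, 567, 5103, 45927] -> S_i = 7*9^i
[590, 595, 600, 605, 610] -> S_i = 590 + 5*i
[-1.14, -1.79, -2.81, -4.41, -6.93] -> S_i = -1.14*1.57^i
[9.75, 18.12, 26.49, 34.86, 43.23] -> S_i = 9.75 + 8.37*i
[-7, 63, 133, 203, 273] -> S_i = -7 + 70*i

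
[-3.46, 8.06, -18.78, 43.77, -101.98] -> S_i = -3.46*(-2.33)^i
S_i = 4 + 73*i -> [4, 77, 150, 223, 296]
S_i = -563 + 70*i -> [-563, -493, -423, -353, -283]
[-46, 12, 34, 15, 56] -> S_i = Random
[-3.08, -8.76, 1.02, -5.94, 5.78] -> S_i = Random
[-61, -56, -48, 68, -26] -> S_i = Random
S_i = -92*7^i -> [-92, -644, -4508, -31556, -220892]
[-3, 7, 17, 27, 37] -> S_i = -3 + 10*i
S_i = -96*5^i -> [-96, -480, -2400, -12000, -60000]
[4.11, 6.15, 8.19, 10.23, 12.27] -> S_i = 4.11 + 2.04*i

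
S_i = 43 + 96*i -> [43, 139, 235, 331, 427]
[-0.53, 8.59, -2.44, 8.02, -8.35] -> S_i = Random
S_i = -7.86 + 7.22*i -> [-7.86, -0.64, 6.58, 13.8, 21.02]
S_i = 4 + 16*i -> [4, 20, 36, 52, 68]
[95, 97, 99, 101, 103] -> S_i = 95 + 2*i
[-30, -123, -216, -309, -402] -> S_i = -30 + -93*i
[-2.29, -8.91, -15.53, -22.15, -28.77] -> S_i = -2.29 + -6.62*i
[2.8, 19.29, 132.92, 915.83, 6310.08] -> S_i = 2.80*6.89^i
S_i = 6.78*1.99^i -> [6.78, 13.49, 26.85, 53.43, 106.33]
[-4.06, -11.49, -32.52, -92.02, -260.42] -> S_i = -4.06*2.83^i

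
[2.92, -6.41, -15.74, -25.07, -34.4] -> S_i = 2.92 + -9.33*i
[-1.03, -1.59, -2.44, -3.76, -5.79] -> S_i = -1.03*1.54^i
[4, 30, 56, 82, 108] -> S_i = 4 + 26*i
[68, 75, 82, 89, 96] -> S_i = 68 + 7*i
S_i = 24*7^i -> [24, 168, 1176, 8232, 57624]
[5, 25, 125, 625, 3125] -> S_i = 5*5^i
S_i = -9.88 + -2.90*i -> [-9.88, -12.78, -15.68, -18.58, -21.48]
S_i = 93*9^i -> [93, 837, 7533, 67797, 610173]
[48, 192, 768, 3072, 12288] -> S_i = 48*4^i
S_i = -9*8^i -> [-9, -72, -576, -4608, -36864]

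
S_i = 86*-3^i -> [86, -258, 774, -2322, 6966]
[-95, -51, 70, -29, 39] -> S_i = Random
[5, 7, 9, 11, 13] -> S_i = 5 + 2*i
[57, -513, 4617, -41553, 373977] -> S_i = 57*-9^i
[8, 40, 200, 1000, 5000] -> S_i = 8*5^i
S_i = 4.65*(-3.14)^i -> [4.65, -14.6, 45.85, -143.96, 452.03]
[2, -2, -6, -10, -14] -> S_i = 2 + -4*i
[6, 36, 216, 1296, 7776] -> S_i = 6*6^i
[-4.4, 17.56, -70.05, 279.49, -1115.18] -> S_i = -4.40*(-3.99)^i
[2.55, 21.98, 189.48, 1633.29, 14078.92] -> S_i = 2.55*8.62^i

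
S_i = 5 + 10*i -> [5, 15, 25, 35, 45]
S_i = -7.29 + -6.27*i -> [-7.29, -13.56, -19.83, -26.1, -32.37]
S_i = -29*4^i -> [-29, -116, -464, -1856, -7424]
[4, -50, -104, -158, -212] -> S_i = 4 + -54*i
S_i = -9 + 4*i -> [-9, -5, -1, 3, 7]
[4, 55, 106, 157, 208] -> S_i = 4 + 51*i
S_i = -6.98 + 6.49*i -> [-6.98, -0.49, 6.0, 12.49, 18.98]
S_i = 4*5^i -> [4, 20, 100, 500, 2500]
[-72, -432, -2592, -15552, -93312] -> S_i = -72*6^i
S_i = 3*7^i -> [3, 21, 147, 1029, 7203]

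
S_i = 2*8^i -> [2, 16, 128, 1024, 8192]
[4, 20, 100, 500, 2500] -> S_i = 4*5^i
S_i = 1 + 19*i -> [1, 20, 39, 58, 77]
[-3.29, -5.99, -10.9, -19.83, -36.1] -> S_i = -3.29*1.82^i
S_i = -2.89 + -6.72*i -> [-2.89, -9.61, -16.33, -23.05, -29.77]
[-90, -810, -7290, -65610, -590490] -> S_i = -90*9^i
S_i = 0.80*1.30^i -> [0.8, 1.04, 1.35, 1.76, 2.28]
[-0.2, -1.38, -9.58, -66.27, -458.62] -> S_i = -0.20*6.92^i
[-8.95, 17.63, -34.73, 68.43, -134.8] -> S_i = -8.95*(-1.97)^i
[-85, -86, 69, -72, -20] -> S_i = Random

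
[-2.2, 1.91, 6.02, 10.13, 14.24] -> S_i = -2.20 + 4.11*i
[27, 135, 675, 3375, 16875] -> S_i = 27*5^i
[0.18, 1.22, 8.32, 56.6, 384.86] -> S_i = 0.18*6.80^i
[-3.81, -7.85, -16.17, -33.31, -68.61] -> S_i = -3.81*2.06^i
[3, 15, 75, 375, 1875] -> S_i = 3*5^i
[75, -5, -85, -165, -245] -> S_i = 75 + -80*i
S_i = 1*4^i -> [1, 4, 16, 64, 256]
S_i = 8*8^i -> [8, 64, 512, 4096, 32768]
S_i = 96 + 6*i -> [96, 102, 108, 114, 120]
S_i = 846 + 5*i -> [846, 851, 856, 861, 866]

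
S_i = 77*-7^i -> [77, -539, 3773, -26411, 184877]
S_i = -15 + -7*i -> [-15, -22, -29, -36, -43]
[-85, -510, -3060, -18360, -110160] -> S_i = -85*6^i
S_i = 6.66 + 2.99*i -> [6.66, 9.65, 12.64, 15.63, 18.62]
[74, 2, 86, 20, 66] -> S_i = Random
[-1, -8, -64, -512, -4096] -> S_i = -1*8^i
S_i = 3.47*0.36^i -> [3.47, 1.25, 0.45, 0.16, 0.06]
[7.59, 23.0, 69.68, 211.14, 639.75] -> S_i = 7.59*3.03^i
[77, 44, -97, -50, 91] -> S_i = Random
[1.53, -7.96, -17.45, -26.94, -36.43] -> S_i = 1.53 + -9.49*i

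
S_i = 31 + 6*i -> [31, 37, 43, 49, 55]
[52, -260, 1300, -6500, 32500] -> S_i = 52*-5^i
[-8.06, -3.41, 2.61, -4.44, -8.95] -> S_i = Random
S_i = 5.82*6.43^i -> [5.82, 37.42, 240.63, 1547.23, 9948.71]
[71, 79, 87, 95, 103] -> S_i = 71 + 8*i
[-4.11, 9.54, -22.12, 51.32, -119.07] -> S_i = -4.11*(-2.32)^i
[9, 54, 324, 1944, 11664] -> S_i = 9*6^i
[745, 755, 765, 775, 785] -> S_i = 745 + 10*i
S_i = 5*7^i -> [5, 35, 245, 1715, 12005]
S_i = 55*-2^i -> [55, -110, 220, -440, 880]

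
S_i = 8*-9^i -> [8, -72, 648, -5832, 52488]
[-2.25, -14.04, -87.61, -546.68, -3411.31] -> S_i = -2.25*6.24^i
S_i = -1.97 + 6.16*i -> [-1.97, 4.19, 10.35, 16.51, 22.67]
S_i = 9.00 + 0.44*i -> [9.0, 9.44, 9.88, 10.32, 10.76]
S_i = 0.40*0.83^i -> [0.4, 0.33, 0.28, 0.23, 0.19]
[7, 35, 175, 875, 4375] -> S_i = 7*5^i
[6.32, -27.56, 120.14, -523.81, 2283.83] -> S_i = 6.32*(-4.36)^i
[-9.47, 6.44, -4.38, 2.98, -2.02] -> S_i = -9.47*(-0.68)^i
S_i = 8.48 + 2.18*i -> [8.48, 10.66, 12.84, 15.02, 17.2]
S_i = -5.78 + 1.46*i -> [-5.78, -4.32, -2.86, -1.4, 0.06]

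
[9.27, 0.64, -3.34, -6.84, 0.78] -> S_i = Random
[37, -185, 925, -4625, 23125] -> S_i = 37*-5^i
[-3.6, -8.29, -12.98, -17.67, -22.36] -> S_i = -3.60 + -4.69*i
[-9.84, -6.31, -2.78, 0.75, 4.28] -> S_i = -9.84 + 3.53*i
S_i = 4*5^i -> [4, 20, 100, 500, 2500]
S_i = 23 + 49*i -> [23, 72, 121, 170, 219]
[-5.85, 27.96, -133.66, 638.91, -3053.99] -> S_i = -5.85*(-4.78)^i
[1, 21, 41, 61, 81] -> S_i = 1 + 20*i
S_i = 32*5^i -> [32, 160, 800, 4000, 20000]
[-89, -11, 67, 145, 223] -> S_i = -89 + 78*i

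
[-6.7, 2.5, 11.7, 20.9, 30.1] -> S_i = -6.70 + 9.20*i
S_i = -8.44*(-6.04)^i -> [-8.44, 50.98, -307.9, 1859.74, -11232.86]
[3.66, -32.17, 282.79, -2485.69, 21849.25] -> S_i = 3.66*(-8.79)^i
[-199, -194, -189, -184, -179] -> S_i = -199 + 5*i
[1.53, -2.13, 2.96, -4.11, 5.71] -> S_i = 1.53*(-1.39)^i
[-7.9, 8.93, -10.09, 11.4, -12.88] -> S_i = -7.90*(-1.13)^i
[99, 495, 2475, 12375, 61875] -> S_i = 99*5^i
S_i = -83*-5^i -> [-83, 415, -2075, 10375, -51875]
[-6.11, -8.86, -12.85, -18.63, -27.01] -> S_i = -6.11*1.45^i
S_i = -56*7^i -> [-56, -392, -2744, -19208, -134456]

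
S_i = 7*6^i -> [7, 42, 252, 1512, 9072]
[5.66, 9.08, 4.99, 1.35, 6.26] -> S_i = Random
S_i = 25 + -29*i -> [25, -4, -33, -62, -91]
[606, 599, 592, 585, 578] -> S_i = 606 + -7*i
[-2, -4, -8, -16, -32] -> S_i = -2*2^i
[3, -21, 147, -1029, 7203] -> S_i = 3*-7^i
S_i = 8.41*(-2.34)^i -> [8.41, -19.68, 46.05, -107.76, 252.15]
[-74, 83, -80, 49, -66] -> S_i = Random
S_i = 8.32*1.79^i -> [8.32, 14.89, 26.66, 47.72, 85.42]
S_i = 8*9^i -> [8, 72, 648, 5832, 52488]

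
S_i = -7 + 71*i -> [-7, 64, 135, 206, 277]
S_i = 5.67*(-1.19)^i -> [5.67, -6.75, 8.03, -9.55, 11.37]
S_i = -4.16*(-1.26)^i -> [-4.16, 5.24, -6.6, 8.32, -10.49]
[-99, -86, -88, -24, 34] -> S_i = Random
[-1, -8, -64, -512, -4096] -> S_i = -1*8^i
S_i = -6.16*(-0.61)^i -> [-6.16, 3.76, -2.29, 1.4, -0.85]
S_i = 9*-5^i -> [9, -45, 225, -1125, 5625]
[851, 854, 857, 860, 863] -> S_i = 851 + 3*i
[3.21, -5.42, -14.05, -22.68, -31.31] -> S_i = 3.21 + -8.63*i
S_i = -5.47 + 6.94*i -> [-5.47, 1.47, 8.41, 15.35, 22.29]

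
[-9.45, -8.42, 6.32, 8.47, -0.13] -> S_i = Random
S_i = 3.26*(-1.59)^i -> [3.26, -5.18, 8.24, -13.1, 20.84]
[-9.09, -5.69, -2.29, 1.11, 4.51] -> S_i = -9.09 + 3.40*i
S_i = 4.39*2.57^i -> [4.39, 11.28, 29.0, 74.52, 191.51]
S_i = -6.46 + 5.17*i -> [-6.46, -1.29, 3.88, 9.05, 14.22]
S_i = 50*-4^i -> [50, -200, 800, -3200, 12800]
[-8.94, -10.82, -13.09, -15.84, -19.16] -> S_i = -8.94*1.21^i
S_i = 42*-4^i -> [42, -168, 672, -2688, 10752]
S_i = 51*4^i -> [51, 204, 816, 3264, 13056]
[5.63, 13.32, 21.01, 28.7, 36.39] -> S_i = 5.63 + 7.69*i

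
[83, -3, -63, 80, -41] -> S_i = Random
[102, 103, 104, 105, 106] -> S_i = 102 + 1*i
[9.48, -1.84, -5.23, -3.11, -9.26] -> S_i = Random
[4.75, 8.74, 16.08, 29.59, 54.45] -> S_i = 4.75*1.84^i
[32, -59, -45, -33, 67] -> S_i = Random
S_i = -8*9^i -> [-8, -72, -648, -5832, -52488]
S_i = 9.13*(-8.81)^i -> [9.13, -80.44, 708.63, -6243.07, 55001.48]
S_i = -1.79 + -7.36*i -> [-1.79, -9.15, -16.51, -23.87, -31.23]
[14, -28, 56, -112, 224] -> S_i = 14*-2^i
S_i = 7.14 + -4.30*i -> [7.14, 2.84, -1.46, -5.76, -10.06]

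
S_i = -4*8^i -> [-4, -32, -256, -2048, -16384]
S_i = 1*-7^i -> [1, -7, 49, -343, 2401]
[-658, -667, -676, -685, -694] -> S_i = -658 + -9*i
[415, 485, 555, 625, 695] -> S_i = 415 + 70*i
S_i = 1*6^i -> [1, 6, 36, 216, 1296]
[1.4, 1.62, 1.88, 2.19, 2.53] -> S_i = 1.40*1.16^i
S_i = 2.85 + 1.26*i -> [2.85, 4.11, 5.37, 6.63, 7.89]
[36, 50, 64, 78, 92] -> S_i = 36 + 14*i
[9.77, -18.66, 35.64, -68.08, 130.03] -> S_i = 9.77*(-1.91)^i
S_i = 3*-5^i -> [3, -15, 75, -375, 1875]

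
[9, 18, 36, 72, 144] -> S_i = 9*2^i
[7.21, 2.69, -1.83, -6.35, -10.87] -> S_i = 7.21 + -4.52*i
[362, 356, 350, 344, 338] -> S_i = 362 + -6*i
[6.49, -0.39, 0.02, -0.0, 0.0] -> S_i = 6.49*(-0.06)^i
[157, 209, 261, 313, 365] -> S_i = 157 + 52*i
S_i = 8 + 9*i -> [8, 17, 26, 35, 44]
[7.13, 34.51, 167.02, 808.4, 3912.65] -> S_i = 7.13*4.84^i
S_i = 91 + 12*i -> [91, 103, 115, 127, 139]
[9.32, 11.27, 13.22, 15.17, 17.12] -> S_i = 9.32 + 1.95*i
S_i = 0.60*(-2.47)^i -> [0.6, -1.48, 3.66, -9.04, 22.33]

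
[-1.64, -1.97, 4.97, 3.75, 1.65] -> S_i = Random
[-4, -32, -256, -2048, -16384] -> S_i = -4*8^i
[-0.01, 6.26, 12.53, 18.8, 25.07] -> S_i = -0.01 + 6.27*i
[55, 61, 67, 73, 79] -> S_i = 55 + 6*i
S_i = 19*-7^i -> [19, -133, 931, -6517, 45619]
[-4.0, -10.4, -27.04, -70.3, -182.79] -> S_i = -4.00*2.60^i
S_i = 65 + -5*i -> [65, 60, 55, 50, 45]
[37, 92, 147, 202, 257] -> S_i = 37 + 55*i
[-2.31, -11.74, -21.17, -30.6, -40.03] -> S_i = -2.31 + -9.43*i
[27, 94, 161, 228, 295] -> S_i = 27 + 67*i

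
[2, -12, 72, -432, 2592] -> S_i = 2*-6^i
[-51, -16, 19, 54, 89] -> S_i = -51 + 35*i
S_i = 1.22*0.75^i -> [1.22, 0.92, 0.69, 0.51, 0.39]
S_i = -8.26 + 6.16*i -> [-8.26, -2.1, 4.06, 10.22, 16.38]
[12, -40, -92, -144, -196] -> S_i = 12 + -52*i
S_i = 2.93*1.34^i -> [2.93, 3.93, 5.26, 7.05, 9.45]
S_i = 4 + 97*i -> [4, 101, 198, 295, 392]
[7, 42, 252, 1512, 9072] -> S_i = 7*6^i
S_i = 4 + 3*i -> [4, 7, 10, 13, 16]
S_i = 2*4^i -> [2, 8, 32, 128, 512]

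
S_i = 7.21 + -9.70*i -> [7.21, -2.49, -12.19, -21.89, -31.59]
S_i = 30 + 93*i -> [30, 123, 216, 309, 402]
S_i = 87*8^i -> [87, 696, 5568, 44544, 356352]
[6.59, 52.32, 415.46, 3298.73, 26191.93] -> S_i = 6.59*7.94^i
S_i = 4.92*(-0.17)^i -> [4.92, -0.84, 0.14, -0.02, 0.0]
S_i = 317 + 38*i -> [317, 355, 393, 431, 469]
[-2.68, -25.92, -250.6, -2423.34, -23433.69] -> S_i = -2.68*9.67^i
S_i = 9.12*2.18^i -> [9.12, 19.88, 43.34, 94.49, 205.98]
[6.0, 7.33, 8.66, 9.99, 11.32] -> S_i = 6.00 + 1.33*i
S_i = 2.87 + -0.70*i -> [2.87, 2.17, 1.47, 0.77, 0.07]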